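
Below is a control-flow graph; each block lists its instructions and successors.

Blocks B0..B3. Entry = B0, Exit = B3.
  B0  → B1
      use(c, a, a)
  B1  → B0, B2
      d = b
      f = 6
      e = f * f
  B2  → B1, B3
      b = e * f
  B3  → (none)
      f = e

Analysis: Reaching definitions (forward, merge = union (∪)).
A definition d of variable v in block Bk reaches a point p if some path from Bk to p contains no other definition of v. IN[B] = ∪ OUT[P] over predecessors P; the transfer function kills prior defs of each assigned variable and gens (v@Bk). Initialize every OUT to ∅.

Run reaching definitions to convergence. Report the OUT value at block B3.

Fixpoint table:
  B0:   IN={b@B2, d@B1, e@B1, f@B1}   OUT={b@B2, d@B1, e@B1, f@B1}
  B1:   IN={b@B2, d@B1, e@B1, f@B1}   OUT={b@B2, d@B1, e@B1, f@B1}
  B2:   IN={b@B2, d@B1, e@B1, f@B1}   OUT={b@B2, d@B1, e@B1, f@B1}
  B3:   IN={b@B2, d@B1, e@B1, f@B1}   OUT={b@B2, d@B1, e@B1, f@B3}

Merge at B3: IN[B3] = OUT[B2] = {b@B2, d@B1, e@B1, f@B1}
Applying B3's transfer function to that IN value gives OUT[B3] (row B3 above).

Answer: {b@B2, d@B1, e@B1, f@B3}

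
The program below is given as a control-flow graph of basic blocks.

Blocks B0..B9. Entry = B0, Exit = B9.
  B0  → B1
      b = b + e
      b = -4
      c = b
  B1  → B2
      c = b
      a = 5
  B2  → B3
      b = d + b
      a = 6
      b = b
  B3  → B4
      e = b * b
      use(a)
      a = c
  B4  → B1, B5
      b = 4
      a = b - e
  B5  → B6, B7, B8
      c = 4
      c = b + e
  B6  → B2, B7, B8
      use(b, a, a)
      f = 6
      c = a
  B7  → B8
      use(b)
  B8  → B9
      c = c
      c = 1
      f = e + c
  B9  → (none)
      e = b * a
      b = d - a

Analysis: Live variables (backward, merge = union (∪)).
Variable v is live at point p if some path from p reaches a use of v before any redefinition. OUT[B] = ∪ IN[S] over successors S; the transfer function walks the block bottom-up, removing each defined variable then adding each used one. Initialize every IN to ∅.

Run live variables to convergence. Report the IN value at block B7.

Answer: {a, b, c, d, e}

Trace:
Fixpoint table:
  B0:  IN={b, d, e}  OUT={b, d}
  B1:  IN={b, d}  OUT={b, c, d}
  B2:  IN={b, c, d}  OUT={a, b, c, d}
  B3:  IN={a, b, c, d}  OUT={d, e}
  B4:  IN={d, e}  OUT={a, b, d, e}
  B5:  IN={a, b, d, e}  OUT={a, b, c, d, e}
  B6:  IN={a, b, d, e}  OUT={a, b, c, d, e}
  B7:  IN={a, b, c, d, e}  OUT={a, b, c, d, e}
  B8:  IN={a, b, c, d, e}  OUT={a, b, d}
  B9:  IN={a, b, d}  OUT={}

Merge at B7: OUT[B7] = IN[B8] = {a, b, c, d, e}
Applying B7's transfer function to that OUT value gives IN[B7] (row B7 above).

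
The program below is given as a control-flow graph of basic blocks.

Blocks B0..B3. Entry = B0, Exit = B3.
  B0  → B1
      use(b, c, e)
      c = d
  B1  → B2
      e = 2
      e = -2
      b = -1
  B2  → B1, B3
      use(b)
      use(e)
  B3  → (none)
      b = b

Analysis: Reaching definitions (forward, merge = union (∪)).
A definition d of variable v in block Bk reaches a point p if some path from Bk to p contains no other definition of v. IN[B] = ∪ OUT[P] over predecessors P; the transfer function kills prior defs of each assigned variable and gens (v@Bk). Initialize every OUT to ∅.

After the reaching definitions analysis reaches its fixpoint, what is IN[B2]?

Fixpoint table:
  B0:  IN={}  OUT={c@B0}
  B1:  IN={b@B1, c@B0, e@B1}  OUT={b@B1, c@B0, e@B1}
  B2:  IN={b@B1, c@B0, e@B1}  OUT={b@B1, c@B0, e@B1}
  B3:  IN={b@B1, c@B0, e@B1}  OUT={b@B3, c@B0, e@B1}

Merge at B2: IN[B2] = OUT[B1] = {b@B1, c@B0, e@B1}

Answer: {b@B1, c@B0, e@B1}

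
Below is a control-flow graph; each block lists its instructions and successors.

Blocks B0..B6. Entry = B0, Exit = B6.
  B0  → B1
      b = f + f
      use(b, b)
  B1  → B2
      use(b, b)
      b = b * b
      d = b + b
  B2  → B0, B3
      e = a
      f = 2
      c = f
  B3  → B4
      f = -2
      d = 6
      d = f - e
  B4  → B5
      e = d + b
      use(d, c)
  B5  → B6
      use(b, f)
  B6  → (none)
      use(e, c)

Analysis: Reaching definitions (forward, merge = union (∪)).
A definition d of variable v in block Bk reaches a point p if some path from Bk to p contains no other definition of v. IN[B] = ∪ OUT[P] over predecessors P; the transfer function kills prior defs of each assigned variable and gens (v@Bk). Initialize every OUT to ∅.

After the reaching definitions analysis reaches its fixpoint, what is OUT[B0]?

Fixpoint table:
  B0: | IN={b@B1, c@B2, d@B1, e@B2, f@B2} | OUT={b@B0, c@B2, d@B1, e@B2, f@B2}
  B1: | IN={b@B0, c@B2, d@B1, e@B2, f@B2} | OUT={b@B1, c@B2, d@B1, e@B2, f@B2}
  B2: | IN={b@B1, c@B2, d@B1, e@B2, f@B2} | OUT={b@B1, c@B2, d@B1, e@B2, f@B2}
  B3: | IN={b@B1, c@B2, d@B1, e@B2, f@B2} | OUT={b@B1, c@B2, d@B3, e@B2, f@B3}
  B4: | IN={b@B1, c@B2, d@B3, e@B2, f@B3} | OUT={b@B1, c@B2, d@B3, e@B4, f@B3}
  B5: | IN={b@B1, c@B2, d@B3, e@B4, f@B3} | OUT={b@B1, c@B2, d@B3, e@B4, f@B3}
  B6: | IN={b@B1, c@B2, d@B3, e@B4, f@B3} | OUT={b@B1, c@B2, d@B3, e@B4, f@B3}

Merge at B0 (entry node, so the boundary value {} is joined with the incoming edge(s)): IN[B0] = {} ⊔ OUT[B2] = {b@B1, c@B2, d@B1, e@B2, f@B2}
Applying B0's transfer function to that IN value gives OUT[B0] (row B0 above).

Answer: {b@B0, c@B2, d@B1, e@B2, f@B2}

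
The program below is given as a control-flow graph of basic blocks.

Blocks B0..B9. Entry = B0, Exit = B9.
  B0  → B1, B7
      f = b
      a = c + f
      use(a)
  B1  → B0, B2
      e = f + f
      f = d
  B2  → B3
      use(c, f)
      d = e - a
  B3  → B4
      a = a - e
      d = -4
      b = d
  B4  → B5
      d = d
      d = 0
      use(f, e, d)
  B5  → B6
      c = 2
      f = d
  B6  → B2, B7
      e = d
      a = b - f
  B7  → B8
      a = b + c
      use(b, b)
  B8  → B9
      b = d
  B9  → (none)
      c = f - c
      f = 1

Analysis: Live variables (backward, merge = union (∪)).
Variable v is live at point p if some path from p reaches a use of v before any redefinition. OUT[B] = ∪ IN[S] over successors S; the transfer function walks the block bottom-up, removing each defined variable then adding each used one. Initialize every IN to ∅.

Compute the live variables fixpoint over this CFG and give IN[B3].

Answer: {a, e, f}

Derivation:
Converged values:
  B0:  IN={b, c, d}  OUT={a, b, c, d, f}
  B1:  IN={a, b, c, d, f}  OUT={a, b, c, d, e, f}
  B2:  IN={a, c, e, f}  OUT={a, e, f}
  B3:  IN={a, e, f}  OUT={b, d, e, f}
  B4:  IN={b, d, e, f}  OUT={b, d}
  B5:  IN={b, d}  OUT={b, c, d, f}
  B6:  IN={b, c, d, f}  OUT={a, b, c, d, e, f}
  B7:  IN={b, c, d, f}  OUT={c, d, f}
  B8:  IN={c, d, f}  OUT={c, f}
  B9:  IN={c, f}  OUT={}

Merge at B3: OUT[B3] = IN[B4] = {b, d, e, f}
Applying B3's transfer function to that OUT value gives IN[B3] (row B3 above).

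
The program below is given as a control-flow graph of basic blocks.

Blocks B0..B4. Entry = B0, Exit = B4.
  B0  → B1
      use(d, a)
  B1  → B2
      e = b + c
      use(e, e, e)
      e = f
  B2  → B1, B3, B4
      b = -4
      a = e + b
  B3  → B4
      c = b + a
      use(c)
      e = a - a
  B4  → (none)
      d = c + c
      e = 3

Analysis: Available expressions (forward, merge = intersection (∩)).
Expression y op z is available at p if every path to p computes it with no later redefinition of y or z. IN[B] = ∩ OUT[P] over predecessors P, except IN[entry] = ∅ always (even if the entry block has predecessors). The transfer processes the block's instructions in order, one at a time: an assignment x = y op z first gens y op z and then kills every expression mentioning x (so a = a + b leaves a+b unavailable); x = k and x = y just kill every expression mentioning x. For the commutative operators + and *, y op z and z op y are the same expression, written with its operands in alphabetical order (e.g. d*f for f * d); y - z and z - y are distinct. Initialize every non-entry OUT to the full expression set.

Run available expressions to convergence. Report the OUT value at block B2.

Per-block solution:
  B0:  IN={}  OUT={}
  B1:  IN={}  OUT={b+c}
  B2:  IN={b+c}  OUT={b+e}
  B3:  IN={b+e}  OUT={a+b, a-a}
  B4:  IN={}  OUT={c+c}

Merge at B2: IN[B2] = OUT[B1] = {b+c}
Applying B2's transfer function to that IN value gives OUT[B2] (row B2 above).

Answer: {b+e}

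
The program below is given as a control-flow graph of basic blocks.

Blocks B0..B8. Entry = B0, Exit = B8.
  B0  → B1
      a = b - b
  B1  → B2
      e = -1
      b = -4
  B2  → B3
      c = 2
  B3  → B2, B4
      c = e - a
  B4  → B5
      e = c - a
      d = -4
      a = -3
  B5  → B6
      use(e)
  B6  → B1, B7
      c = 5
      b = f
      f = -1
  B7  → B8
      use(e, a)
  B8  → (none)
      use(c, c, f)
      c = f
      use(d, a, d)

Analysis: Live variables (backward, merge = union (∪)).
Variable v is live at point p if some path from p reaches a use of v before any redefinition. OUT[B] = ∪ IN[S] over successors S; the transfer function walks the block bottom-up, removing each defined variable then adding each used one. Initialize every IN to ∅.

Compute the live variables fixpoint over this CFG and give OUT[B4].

Answer: {a, d, e, f}

Derivation:
Per-block solution:
  B0:   IN={b, f}   OUT={a, f}
  B1:   IN={a, f}   OUT={a, e, f}
  B2:   IN={a, e, f}   OUT={a, e, f}
  B3:   IN={a, e, f}   OUT={a, c, e, f}
  B4:   IN={a, c, f}   OUT={a, d, e, f}
  B5:   IN={a, d, e, f}   OUT={a, d, e, f}
  B6:   IN={a, d, e, f}   OUT={a, c, d, e, f}
  B7:   IN={a, c, d, e, f}   OUT={a, c, d, f}
  B8:   IN={a, c, d, f}   OUT={}

Merge at B4: OUT[B4] = IN[B5] = {a, d, e, f}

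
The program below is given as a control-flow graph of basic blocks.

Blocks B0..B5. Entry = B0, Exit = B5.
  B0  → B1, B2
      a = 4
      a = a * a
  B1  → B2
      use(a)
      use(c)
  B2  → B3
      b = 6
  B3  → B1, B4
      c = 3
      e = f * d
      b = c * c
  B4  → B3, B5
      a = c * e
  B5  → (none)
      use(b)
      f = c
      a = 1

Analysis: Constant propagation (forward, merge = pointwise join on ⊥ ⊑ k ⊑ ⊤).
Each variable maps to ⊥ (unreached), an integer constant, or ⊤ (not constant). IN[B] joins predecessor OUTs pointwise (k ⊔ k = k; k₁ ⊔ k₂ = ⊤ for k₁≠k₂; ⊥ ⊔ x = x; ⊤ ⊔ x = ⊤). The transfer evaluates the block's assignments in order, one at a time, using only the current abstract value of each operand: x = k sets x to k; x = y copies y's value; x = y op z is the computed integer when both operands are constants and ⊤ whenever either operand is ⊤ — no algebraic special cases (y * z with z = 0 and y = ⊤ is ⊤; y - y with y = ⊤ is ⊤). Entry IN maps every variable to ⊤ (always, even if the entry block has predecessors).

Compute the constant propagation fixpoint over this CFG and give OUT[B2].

Fixpoint table:
  B0:   IN=(all ⊤)   OUT={a:16; rest ⊤}
  B1:   IN=(all ⊤)   OUT=(all ⊤)
  B2:   IN=(all ⊤)   OUT={b:6; rest ⊤}
  B3:   IN=(all ⊤)   OUT={b:9, c:3; rest ⊤}
  B4:   IN={b:9, c:3; rest ⊤}   OUT={b:9, c:3; rest ⊤}
  B5:   IN={b:9, c:3; rest ⊤}   OUT={a:1, b:9, c:3, f:3; rest ⊤}

Merge at B2: IN[B2] = OUT[B0] ⊔ OUT[B1] = {a: ⊤, b: ⊤, c: ⊤, d: ⊤, e: ⊤, f: ⊤}
Applying B2's transfer function to that IN value gives OUT[B2] (row B2 above).

Answer: {a: ⊤, b: 6, c: ⊤, d: ⊤, e: ⊤, f: ⊤}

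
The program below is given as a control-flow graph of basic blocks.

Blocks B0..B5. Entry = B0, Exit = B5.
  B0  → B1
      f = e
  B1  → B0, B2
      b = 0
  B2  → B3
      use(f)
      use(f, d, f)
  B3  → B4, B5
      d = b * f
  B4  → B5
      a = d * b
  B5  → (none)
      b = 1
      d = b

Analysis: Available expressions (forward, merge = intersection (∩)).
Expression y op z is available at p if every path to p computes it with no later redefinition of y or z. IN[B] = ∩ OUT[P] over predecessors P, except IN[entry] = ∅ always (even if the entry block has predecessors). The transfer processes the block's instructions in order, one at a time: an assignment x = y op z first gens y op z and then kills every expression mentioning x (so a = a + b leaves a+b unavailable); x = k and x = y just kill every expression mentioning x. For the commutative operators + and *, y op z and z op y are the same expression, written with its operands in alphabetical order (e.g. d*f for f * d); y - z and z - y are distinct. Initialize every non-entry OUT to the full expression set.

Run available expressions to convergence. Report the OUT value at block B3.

Answer: {b*f}

Derivation:
Converged values:
  B0:   IN={}   OUT={}
  B1:   IN={}   OUT={}
  B2:   IN={}   OUT={}
  B3:   IN={}   OUT={b*f}
  B4:   IN={b*f}   OUT={b*d, b*f}
  B5:   IN={b*f}   OUT={}

Merge at B3: IN[B3] = OUT[B2] = {}
Applying B3's transfer function to that IN value gives OUT[B3] (row B3 above).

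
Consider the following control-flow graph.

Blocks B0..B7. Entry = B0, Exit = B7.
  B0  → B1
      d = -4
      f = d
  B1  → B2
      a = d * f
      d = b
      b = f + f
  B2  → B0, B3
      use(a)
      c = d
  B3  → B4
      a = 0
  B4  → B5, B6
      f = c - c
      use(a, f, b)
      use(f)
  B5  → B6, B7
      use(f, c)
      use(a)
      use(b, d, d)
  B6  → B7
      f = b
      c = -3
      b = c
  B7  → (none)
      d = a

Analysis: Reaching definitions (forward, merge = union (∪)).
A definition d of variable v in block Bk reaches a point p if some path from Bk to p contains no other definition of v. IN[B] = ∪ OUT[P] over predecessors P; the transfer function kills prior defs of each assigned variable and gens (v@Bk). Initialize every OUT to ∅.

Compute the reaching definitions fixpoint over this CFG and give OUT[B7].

Per-block solution:
  B0:   IN={a@B1, b@B1, c@B2, d@B1, f@B0}   OUT={a@B1, b@B1, c@B2, d@B0, f@B0}
  B1:   IN={a@B1, b@B1, c@B2, d@B0, f@B0}   OUT={a@B1, b@B1, c@B2, d@B1, f@B0}
  B2:   IN={a@B1, b@B1, c@B2, d@B1, f@B0}   OUT={a@B1, b@B1, c@B2, d@B1, f@B0}
  B3:   IN={a@B1, b@B1, c@B2, d@B1, f@B0}   OUT={a@B3, b@B1, c@B2, d@B1, f@B0}
  B4:   IN={a@B3, b@B1, c@B2, d@B1, f@B0}   OUT={a@B3, b@B1, c@B2, d@B1, f@B4}
  B5:   IN={a@B3, b@B1, c@B2, d@B1, f@B4}   OUT={a@B3, b@B1, c@B2, d@B1, f@B4}
  B6:   IN={a@B3, b@B1, c@B2, d@B1, f@B4}   OUT={a@B3, b@B6, c@B6, d@B1, f@B6}
  B7:   IN={a@B3, b@B1, b@B6, c@B2, c@B6, d@B1, f@B4, f@B6}   OUT={a@B3, b@B1, b@B6, c@B2, c@B6, d@B7, f@B4, f@B6}

Merge at B7: IN[B7] = OUT[B5] ⊔ OUT[B6] = {a@B3, b@B1, b@B6, c@B2, c@B6, d@B1, f@B4, f@B6}
Applying B7's transfer function to that IN value gives OUT[B7] (row B7 above).

Answer: {a@B3, b@B1, b@B6, c@B2, c@B6, d@B7, f@B4, f@B6}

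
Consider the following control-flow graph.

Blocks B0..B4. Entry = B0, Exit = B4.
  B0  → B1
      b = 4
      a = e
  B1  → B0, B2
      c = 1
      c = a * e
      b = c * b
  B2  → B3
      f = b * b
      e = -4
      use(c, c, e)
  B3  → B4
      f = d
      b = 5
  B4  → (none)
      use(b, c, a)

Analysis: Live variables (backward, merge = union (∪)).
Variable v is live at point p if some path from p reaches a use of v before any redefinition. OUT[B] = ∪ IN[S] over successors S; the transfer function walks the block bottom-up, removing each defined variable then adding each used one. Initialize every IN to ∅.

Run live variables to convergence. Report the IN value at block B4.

Per-block solution:
  B0: | IN={d, e} | OUT={a, b, d, e}
  B1: | IN={a, b, d, e} | OUT={a, b, c, d, e}
  B2: | IN={a, b, c, d} | OUT={a, c, d}
  B3: | IN={a, c, d} | OUT={a, b, c}
  B4: | IN={a, b, c} | OUT={}

B4 is the boundary node: OUT[B4] = {}
Applying B4's transfer function to that OUT value gives IN[B4] (row B4 above).

Answer: {a, b, c}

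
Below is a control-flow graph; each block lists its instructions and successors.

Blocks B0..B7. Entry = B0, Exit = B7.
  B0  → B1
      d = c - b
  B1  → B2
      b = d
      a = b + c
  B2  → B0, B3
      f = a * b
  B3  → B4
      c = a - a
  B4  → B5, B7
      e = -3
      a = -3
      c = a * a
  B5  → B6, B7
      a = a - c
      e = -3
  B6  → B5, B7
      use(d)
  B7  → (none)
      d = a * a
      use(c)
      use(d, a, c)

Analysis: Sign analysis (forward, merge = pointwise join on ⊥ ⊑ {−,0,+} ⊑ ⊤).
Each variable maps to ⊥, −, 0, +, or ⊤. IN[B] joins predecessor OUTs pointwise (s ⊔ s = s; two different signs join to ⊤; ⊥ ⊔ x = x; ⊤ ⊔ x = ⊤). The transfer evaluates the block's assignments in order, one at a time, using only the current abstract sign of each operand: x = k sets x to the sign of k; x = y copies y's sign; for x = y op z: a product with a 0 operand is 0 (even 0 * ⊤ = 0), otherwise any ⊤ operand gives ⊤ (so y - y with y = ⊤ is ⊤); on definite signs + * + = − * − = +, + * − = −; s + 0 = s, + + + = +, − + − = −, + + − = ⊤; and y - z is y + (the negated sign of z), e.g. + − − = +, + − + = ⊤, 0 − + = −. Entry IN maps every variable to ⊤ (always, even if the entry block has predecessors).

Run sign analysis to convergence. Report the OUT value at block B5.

Fixpoint table:
  B0:   IN=(all ⊤)   OUT=(all ⊤)
  B1:   IN=(all ⊤)   OUT=(all ⊤)
  B2:   IN=(all ⊤)   OUT=(all ⊤)
  B3:   IN=(all ⊤)   OUT=(all ⊤)
  B4:   IN=(all ⊤)   OUT={a:-, c:+, e:-; rest ⊤}
  B5:   IN={a:-, c:+, e:-; rest ⊤}   OUT={a:-, c:+, e:-; rest ⊤}
  B6:   IN={a:-, c:+, e:-; rest ⊤}   OUT={a:-, c:+, e:-; rest ⊤}
  B7:   IN={a:-, c:+, e:-; rest ⊤}   OUT={a:-, c:+, d:+, e:-; rest ⊤}

Merge at B5: IN[B5] = OUT[B4] ⊔ OUT[B6] = {a: -, b: ⊤, c: +, d: ⊤, e: -, f: ⊤}
Applying B5's transfer function to that IN value gives OUT[B5] (row B5 above).

Answer: {a: -, b: ⊤, c: +, d: ⊤, e: -, f: ⊤}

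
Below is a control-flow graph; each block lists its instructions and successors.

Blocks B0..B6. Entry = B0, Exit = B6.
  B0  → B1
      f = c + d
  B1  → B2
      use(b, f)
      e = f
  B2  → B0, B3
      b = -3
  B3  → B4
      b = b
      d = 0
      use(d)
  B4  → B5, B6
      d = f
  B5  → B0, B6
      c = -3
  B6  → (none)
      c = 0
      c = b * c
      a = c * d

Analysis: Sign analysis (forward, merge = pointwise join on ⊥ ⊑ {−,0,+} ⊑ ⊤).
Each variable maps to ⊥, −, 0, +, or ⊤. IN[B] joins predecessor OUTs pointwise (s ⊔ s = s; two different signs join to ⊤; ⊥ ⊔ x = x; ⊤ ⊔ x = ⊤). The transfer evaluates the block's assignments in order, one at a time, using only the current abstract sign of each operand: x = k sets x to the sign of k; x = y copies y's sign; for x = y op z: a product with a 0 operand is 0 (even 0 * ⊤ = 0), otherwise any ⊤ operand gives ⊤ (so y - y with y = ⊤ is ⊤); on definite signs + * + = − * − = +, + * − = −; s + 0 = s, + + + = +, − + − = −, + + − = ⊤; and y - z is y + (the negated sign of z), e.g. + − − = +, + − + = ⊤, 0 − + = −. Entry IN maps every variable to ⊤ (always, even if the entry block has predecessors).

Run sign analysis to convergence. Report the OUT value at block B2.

Per-block solution:
  B0:   IN=(all ⊤)   OUT=(all ⊤)
  B1:   IN=(all ⊤)   OUT=(all ⊤)
  B2:   IN=(all ⊤)   OUT={b:-; rest ⊤}
  B3:   IN={b:-; rest ⊤}   OUT={b:-, d:0; rest ⊤}
  B4:   IN={b:-, d:0; rest ⊤}   OUT={b:-; rest ⊤}
  B5:   IN={b:-; rest ⊤}   OUT={b:-, c:-; rest ⊤}
  B6:   IN={b:-; rest ⊤}   OUT={a:0, b:-, c:0; rest ⊤}

Merge at B2: IN[B2] = OUT[B1] = {a: ⊤, b: ⊤, c: ⊤, d: ⊤, e: ⊤, f: ⊤}
Applying B2's transfer function to that IN value gives OUT[B2] (row B2 above).

Answer: {a: ⊤, b: -, c: ⊤, d: ⊤, e: ⊤, f: ⊤}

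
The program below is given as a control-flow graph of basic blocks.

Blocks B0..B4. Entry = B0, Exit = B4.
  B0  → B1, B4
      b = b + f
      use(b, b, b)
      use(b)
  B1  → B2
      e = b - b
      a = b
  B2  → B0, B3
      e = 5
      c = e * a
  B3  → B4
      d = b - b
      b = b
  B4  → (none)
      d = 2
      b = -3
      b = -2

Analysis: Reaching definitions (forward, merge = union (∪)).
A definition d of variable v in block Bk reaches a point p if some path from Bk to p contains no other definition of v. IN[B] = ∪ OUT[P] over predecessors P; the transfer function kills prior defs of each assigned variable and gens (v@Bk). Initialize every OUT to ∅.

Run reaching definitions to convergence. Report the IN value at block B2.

Answer: {a@B1, b@B0, c@B2, e@B1}

Derivation:
Fixpoint table:
  B0: | IN={a@B1, b@B0, c@B2, e@B2} | OUT={a@B1, b@B0, c@B2, e@B2}
  B1: | IN={a@B1, b@B0, c@B2, e@B2} | OUT={a@B1, b@B0, c@B2, e@B1}
  B2: | IN={a@B1, b@B0, c@B2, e@B1} | OUT={a@B1, b@B0, c@B2, e@B2}
  B3: | IN={a@B1, b@B0, c@B2, e@B2} | OUT={a@B1, b@B3, c@B2, d@B3, e@B2}
  B4: | IN={a@B1, b@B0, b@B3, c@B2, d@B3, e@B2} | OUT={a@B1, b@B4, c@B2, d@B4, e@B2}

Merge at B2: IN[B2] = OUT[B1] = {a@B1, b@B0, c@B2, e@B1}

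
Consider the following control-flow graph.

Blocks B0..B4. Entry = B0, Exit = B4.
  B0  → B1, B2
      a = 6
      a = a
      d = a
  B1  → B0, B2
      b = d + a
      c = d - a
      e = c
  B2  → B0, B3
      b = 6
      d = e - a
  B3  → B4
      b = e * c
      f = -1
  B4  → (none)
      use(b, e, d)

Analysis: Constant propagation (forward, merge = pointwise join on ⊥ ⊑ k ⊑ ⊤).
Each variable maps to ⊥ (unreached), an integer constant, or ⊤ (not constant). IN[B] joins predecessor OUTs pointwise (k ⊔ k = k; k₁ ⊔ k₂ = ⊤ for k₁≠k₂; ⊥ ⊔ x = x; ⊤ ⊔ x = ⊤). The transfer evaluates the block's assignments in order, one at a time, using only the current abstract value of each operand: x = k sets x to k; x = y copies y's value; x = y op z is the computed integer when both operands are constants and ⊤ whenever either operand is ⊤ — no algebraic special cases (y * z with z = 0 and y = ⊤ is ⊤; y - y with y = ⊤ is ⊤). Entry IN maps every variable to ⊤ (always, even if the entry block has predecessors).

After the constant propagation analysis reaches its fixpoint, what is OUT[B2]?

Fixpoint table:
  B0:   IN=(all ⊤)   OUT={a:6, d:6; rest ⊤}
  B1:   IN={a:6, d:6; rest ⊤}   OUT={a:6, b:12, c:0, d:6, e:0; rest ⊤}
  B2:   IN={a:6, d:6; rest ⊤}   OUT={a:6, b:6; rest ⊤}
  B3:   IN={a:6, b:6; rest ⊤}   OUT={a:6, f:-1; rest ⊤}
  B4:   IN={a:6, f:-1; rest ⊤}   OUT={a:6, f:-1; rest ⊤}

Merge at B2: IN[B2] = OUT[B0] ⊔ OUT[B1] = {a: 6, b: ⊤, c: ⊤, d: 6, e: ⊤, f: ⊤}
Applying B2's transfer function to that IN value gives OUT[B2] (row B2 above).

Answer: {a: 6, b: 6, c: ⊤, d: ⊤, e: ⊤, f: ⊤}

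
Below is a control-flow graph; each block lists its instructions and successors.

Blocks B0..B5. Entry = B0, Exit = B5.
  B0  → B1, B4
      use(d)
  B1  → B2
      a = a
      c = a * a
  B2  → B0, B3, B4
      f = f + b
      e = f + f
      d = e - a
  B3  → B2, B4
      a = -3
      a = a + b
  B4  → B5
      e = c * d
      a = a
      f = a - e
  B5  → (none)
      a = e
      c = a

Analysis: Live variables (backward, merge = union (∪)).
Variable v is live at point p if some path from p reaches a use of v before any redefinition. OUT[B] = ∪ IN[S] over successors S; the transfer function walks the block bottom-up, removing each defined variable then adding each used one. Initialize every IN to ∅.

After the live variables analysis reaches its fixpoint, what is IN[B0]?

Answer: {a, b, c, d, f}

Working:
Fixpoint table:
  B0:  IN={a, b, c, d, f}  OUT={a, b, c, d, f}
  B1:  IN={a, b, f}  OUT={a, b, c, f}
  B2:  IN={a, b, c, f}  OUT={a, b, c, d, f}
  B3:  IN={b, c, d, f}  OUT={a, b, c, d, f}
  B4:  IN={a, c, d}  OUT={e}
  B5:  IN={e}  OUT={}

Merge at B0: OUT[B0] = IN[B1] ⊔ IN[B4] = {a, b, c, d, f}
Applying B0's transfer function to that OUT value gives IN[B0] (row B0 above).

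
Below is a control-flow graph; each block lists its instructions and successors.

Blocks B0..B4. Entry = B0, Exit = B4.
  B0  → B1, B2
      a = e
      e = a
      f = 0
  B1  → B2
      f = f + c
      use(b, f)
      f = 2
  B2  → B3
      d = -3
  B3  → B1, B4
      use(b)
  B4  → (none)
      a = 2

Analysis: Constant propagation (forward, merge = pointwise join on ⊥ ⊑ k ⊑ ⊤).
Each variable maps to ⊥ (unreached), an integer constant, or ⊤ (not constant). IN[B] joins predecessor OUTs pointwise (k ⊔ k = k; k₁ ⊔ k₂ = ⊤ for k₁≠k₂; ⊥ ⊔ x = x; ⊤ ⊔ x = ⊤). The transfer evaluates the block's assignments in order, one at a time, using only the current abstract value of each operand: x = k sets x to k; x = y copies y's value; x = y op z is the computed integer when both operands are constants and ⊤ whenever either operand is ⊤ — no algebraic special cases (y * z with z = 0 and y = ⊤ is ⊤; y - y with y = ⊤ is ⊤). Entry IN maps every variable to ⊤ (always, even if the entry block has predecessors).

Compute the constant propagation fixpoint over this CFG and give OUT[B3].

Per-block solution:
  B0:  IN=(all ⊤)  OUT={f:0; rest ⊤}
  B1:  IN=(all ⊤)  OUT={f:2; rest ⊤}
  B2:  IN=(all ⊤)  OUT={d:-3; rest ⊤}
  B3:  IN={d:-3; rest ⊤}  OUT={d:-3; rest ⊤}
  B4:  IN={d:-3; rest ⊤}  OUT={a:2, d:-3; rest ⊤}

Merge at B3: IN[B3] = OUT[B2] = {a: ⊤, b: ⊤, c: ⊤, d: -3, e: ⊤, f: ⊤}
Applying B3's transfer function to that IN value gives OUT[B3] (row B3 above).

Answer: {a: ⊤, b: ⊤, c: ⊤, d: -3, e: ⊤, f: ⊤}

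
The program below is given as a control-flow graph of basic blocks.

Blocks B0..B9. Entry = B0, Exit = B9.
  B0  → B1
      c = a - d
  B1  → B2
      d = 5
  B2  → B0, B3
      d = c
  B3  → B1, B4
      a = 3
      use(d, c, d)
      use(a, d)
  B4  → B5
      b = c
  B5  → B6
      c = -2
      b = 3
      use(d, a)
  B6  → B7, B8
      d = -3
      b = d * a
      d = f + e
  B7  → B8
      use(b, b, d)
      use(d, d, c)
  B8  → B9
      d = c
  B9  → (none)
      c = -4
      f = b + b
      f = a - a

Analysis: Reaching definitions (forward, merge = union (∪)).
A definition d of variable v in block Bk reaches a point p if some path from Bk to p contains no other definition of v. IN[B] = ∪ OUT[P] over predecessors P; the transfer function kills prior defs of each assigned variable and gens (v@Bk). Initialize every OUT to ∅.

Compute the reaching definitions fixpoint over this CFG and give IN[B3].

Fixpoint table:
  B0:   IN={a@B3, c@B0, d@B2}   OUT={a@B3, c@B0, d@B2}
  B1:   IN={a@B3, c@B0, d@B2}   OUT={a@B3, c@B0, d@B1}
  B2:   IN={a@B3, c@B0, d@B1}   OUT={a@B3, c@B0, d@B2}
  B3:   IN={a@B3, c@B0, d@B2}   OUT={a@B3, c@B0, d@B2}
  B4:   IN={a@B3, c@B0, d@B2}   OUT={a@B3, b@B4, c@B0, d@B2}
  B5:   IN={a@B3, b@B4, c@B0, d@B2}   OUT={a@B3, b@B5, c@B5, d@B2}
  B6:   IN={a@B3, b@B5, c@B5, d@B2}   OUT={a@B3, b@B6, c@B5, d@B6}
  B7:   IN={a@B3, b@B6, c@B5, d@B6}   OUT={a@B3, b@B6, c@B5, d@B6}
  B8:   IN={a@B3, b@B6, c@B5, d@B6}   OUT={a@B3, b@B6, c@B5, d@B8}
  B9:   IN={a@B3, b@B6, c@B5, d@B8}   OUT={a@B3, b@B6, c@B9, d@B8, f@B9}

Merge at B3: IN[B3] = OUT[B2] = {a@B3, c@B0, d@B2}

Answer: {a@B3, c@B0, d@B2}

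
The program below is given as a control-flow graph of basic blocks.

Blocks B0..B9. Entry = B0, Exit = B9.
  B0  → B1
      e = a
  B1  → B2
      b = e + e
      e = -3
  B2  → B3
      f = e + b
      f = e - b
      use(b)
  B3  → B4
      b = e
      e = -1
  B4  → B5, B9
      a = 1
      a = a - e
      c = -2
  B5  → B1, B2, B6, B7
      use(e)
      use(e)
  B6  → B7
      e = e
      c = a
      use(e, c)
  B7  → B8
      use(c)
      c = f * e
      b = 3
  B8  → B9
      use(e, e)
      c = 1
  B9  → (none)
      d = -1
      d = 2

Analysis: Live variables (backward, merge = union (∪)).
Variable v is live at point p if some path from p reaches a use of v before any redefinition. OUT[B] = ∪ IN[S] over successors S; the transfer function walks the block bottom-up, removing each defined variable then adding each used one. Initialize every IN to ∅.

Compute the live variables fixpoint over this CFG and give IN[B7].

Fixpoint table:
  B0:  IN={a}  OUT={e}
  B1:  IN={e}  OUT={b, e}
  B2:  IN={b, e}  OUT={e, f}
  B3:  IN={e, f}  OUT={b, e, f}
  B4:  IN={b, e, f}  OUT={a, b, c, e, f}
  B5:  IN={a, b, c, e, f}  OUT={a, b, c, e, f}
  B6:  IN={a, e, f}  OUT={c, e, f}
  B7:  IN={c, e, f}  OUT={e}
  B8:  IN={e}  OUT={}
  B9:  IN={}  OUT={}

Merge at B7: OUT[B7] = IN[B8] = {e}
Applying B7's transfer function to that OUT value gives IN[B7] (row B7 above).

Answer: {c, e, f}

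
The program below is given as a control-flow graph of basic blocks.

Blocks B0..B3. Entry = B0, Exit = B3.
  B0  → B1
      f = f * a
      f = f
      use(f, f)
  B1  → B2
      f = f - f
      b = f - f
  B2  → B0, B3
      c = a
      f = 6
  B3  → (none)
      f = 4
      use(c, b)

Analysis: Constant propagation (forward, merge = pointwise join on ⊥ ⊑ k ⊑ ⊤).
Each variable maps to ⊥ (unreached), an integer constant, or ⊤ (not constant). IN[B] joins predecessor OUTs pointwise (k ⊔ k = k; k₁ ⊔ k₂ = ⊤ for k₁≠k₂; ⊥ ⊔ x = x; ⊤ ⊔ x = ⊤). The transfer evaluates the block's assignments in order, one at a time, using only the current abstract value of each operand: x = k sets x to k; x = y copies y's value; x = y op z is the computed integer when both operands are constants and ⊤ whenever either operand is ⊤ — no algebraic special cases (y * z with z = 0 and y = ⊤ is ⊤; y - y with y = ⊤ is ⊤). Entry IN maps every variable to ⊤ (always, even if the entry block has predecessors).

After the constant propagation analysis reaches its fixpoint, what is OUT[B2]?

Fixpoint table:
  B0:   IN=(all ⊤)   OUT=(all ⊤)
  B1:   IN=(all ⊤)   OUT=(all ⊤)
  B2:   IN=(all ⊤)   OUT={f:6; rest ⊤}
  B3:   IN={f:6; rest ⊤}   OUT={f:4; rest ⊤}

Merge at B2: IN[B2] = OUT[B1] = {a: ⊤, b: ⊤, c: ⊤, d: ⊤, e: ⊤, f: ⊤}
Applying B2's transfer function to that IN value gives OUT[B2] (row B2 above).

Answer: {a: ⊤, b: ⊤, c: ⊤, d: ⊤, e: ⊤, f: 6}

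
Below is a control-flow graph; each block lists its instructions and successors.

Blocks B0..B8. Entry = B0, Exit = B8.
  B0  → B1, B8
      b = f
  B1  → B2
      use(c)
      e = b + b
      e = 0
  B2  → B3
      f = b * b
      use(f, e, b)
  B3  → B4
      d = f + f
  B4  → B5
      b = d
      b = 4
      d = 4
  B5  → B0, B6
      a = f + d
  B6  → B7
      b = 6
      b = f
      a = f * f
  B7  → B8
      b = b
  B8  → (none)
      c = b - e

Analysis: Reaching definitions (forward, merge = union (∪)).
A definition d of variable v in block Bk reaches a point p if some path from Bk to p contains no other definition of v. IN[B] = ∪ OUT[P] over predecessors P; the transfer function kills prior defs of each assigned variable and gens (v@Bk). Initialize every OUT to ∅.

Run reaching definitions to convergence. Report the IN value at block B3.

Answer: {a@B5, b@B0, d@B4, e@B1, f@B2}

Trace:
Fixpoint table:
  B0:  IN={a@B5, b@B4, d@B4, e@B1, f@B2}  OUT={a@B5, b@B0, d@B4, e@B1, f@B2}
  B1:  IN={a@B5, b@B0, d@B4, e@B1, f@B2}  OUT={a@B5, b@B0, d@B4, e@B1, f@B2}
  B2:  IN={a@B5, b@B0, d@B4, e@B1, f@B2}  OUT={a@B5, b@B0, d@B4, e@B1, f@B2}
  B3:  IN={a@B5, b@B0, d@B4, e@B1, f@B2}  OUT={a@B5, b@B0, d@B3, e@B1, f@B2}
  B4:  IN={a@B5, b@B0, d@B3, e@B1, f@B2}  OUT={a@B5, b@B4, d@B4, e@B1, f@B2}
  B5:  IN={a@B5, b@B4, d@B4, e@B1, f@B2}  OUT={a@B5, b@B4, d@B4, e@B1, f@B2}
  B6:  IN={a@B5, b@B4, d@B4, e@B1, f@B2}  OUT={a@B6, b@B6, d@B4, e@B1, f@B2}
  B7:  IN={a@B6, b@B6, d@B4, e@B1, f@B2}  OUT={a@B6, b@B7, d@B4, e@B1, f@B2}
  B8:  IN={a@B5, a@B6, b@B0, b@B7, d@B4, e@B1, f@B2}  OUT={a@B5, a@B6, b@B0, b@B7, c@B8, d@B4, e@B1, f@B2}

Merge at B3: IN[B3] = OUT[B2] = {a@B5, b@B0, d@B4, e@B1, f@B2}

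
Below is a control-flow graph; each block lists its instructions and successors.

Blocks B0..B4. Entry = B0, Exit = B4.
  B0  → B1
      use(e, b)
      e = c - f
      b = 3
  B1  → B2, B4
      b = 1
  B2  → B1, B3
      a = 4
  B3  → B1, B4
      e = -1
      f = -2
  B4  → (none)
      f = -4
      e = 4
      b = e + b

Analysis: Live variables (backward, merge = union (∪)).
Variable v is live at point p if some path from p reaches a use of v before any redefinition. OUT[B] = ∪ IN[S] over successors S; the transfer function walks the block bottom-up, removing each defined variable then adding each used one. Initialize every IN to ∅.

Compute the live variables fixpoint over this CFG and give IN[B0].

Fixpoint table:
  B0:   IN={b, c, e, f}   OUT={}
  B1:   IN={}   OUT={b}
  B2:   IN={b}   OUT={b}
  B3:   IN={b}   OUT={b}
  B4:   IN={b}   OUT={}

Merge at B0: OUT[B0] = IN[B1] = {}
Applying B0's transfer function to that OUT value gives IN[B0] (row B0 above).

Answer: {b, c, e, f}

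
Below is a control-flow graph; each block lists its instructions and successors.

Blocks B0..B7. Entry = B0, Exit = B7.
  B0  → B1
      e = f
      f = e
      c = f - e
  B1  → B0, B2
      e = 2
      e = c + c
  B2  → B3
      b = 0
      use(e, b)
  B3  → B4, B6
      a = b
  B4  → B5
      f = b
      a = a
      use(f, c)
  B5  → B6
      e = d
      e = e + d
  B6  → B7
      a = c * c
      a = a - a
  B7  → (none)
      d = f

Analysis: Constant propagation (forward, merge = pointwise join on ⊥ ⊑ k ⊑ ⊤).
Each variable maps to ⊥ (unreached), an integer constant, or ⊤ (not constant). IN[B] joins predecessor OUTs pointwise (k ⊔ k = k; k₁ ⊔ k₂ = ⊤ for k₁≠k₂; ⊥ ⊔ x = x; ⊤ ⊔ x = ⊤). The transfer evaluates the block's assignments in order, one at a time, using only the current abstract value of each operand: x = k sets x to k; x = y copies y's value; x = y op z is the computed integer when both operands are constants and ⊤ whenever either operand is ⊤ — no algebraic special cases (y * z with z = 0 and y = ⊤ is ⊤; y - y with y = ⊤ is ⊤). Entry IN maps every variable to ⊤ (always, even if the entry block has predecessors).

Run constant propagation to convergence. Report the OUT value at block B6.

Fixpoint table:
  B0:   IN=(all ⊤)   OUT=(all ⊤)
  B1:   IN=(all ⊤)   OUT=(all ⊤)
  B2:   IN=(all ⊤)   OUT={b:0; rest ⊤}
  B3:   IN={b:0; rest ⊤}   OUT={a:0, b:0; rest ⊤}
  B4:   IN={a:0, b:0; rest ⊤}   OUT={a:0, b:0, f:0; rest ⊤}
  B5:   IN={a:0, b:0, f:0; rest ⊤}   OUT={a:0, b:0, f:0; rest ⊤}
  B6:   IN={a:0, b:0; rest ⊤}   OUT={b:0; rest ⊤}
  B7:   IN={b:0; rest ⊤}   OUT={b:0; rest ⊤}

Merge at B6: IN[B6] = OUT[B3] ⊔ OUT[B5] = {a: 0, b: 0, c: ⊤, d: ⊤, e: ⊤, f: ⊤}
Applying B6's transfer function to that IN value gives OUT[B6] (row B6 above).

Answer: {a: ⊤, b: 0, c: ⊤, d: ⊤, e: ⊤, f: ⊤}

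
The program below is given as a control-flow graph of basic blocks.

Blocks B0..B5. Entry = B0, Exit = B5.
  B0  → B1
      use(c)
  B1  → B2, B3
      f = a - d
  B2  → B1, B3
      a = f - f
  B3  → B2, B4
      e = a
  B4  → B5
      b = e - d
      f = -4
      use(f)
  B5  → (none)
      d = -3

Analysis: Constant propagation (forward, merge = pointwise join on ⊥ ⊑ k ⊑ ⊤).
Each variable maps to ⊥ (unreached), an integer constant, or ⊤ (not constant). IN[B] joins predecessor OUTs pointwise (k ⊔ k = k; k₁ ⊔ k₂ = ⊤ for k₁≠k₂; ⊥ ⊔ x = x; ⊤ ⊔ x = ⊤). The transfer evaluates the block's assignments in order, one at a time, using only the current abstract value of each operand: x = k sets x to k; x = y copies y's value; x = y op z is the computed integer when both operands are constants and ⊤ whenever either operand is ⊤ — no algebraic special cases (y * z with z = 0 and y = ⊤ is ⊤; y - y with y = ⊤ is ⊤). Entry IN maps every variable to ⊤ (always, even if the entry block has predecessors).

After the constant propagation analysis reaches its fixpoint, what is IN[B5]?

Answer: {a: ⊤, b: ⊤, c: ⊤, d: ⊤, e: ⊤, f: -4}

Working:
Per-block solution:
  B0:  IN=(all ⊤)  OUT=(all ⊤)
  B1:  IN=(all ⊤)  OUT=(all ⊤)
  B2:  IN=(all ⊤)  OUT=(all ⊤)
  B3:  IN=(all ⊤)  OUT=(all ⊤)
  B4:  IN=(all ⊤)  OUT={f:-4; rest ⊤}
  B5:  IN={f:-4; rest ⊤}  OUT={d:-3, f:-4; rest ⊤}

Merge at B5: IN[B5] = OUT[B4] = {a: ⊤, b: ⊤, c: ⊤, d: ⊤, e: ⊤, f: -4}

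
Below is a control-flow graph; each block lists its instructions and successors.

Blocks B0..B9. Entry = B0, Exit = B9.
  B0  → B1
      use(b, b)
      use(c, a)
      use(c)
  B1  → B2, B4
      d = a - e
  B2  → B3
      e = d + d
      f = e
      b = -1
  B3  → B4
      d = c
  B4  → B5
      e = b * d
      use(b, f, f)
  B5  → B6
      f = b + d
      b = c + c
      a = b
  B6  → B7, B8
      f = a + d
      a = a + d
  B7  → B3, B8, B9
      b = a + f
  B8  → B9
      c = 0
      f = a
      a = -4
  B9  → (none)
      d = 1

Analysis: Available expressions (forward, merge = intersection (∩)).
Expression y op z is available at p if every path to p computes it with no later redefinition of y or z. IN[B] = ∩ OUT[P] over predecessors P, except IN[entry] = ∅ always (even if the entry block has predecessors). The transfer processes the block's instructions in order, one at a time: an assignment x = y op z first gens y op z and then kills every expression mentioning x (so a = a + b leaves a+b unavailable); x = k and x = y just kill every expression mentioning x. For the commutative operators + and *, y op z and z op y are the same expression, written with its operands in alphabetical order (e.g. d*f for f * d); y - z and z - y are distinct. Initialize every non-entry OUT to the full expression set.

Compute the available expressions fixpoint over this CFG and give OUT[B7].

Converged values:
  B0:   IN={}   OUT={}
  B1:   IN={}   OUT={a-e}
  B2:   IN={a-e}   OUT={d+d}
  B3:   IN={}   OUT={}
  B4:   IN={}   OUT={b*d}
  B5:   IN={b*d}   OUT={c+c}
  B6:   IN={c+c}   OUT={c+c}
  B7:   IN={c+c}   OUT={a+f, c+c}
  B8:   IN={c+c}   OUT={}
  B9:   IN={}   OUT={}

Merge at B7: IN[B7] = OUT[B6] = {c+c}
Applying B7's transfer function to that IN value gives OUT[B7] (row B7 above).

Answer: {a+f, c+c}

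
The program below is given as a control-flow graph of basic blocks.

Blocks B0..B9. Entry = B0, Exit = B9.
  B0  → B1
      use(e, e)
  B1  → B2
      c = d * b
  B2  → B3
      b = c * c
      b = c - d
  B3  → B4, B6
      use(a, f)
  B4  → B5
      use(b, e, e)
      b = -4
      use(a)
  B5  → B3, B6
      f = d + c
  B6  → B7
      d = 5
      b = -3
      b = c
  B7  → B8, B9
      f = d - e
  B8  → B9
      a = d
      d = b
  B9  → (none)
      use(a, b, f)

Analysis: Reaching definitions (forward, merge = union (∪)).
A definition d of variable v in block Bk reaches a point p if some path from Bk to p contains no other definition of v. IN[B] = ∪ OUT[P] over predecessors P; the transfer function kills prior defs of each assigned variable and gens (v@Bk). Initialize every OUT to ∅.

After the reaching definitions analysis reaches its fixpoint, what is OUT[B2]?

Answer: {b@B2, c@B1}

Derivation:
Fixpoint table:
  B0: | IN={} | OUT={}
  B1: | IN={} | OUT={c@B1}
  B2: | IN={c@B1} | OUT={b@B2, c@B1}
  B3: | IN={b@B2, b@B4, c@B1, f@B5} | OUT={b@B2, b@B4, c@B1, f@B5}
  B4: | IN={b@B2, b@B4, c@B1, f@B5} | OUT={b@B4, c@B1, f@B5}
  B5: | IN={b@B4, c@B1, f@B5} | OUT={b@B4, c@B1, f@B5}
  B6: | IN={b@B2, b@B4, c@B1, f@B5} | OUT={b@B6, c@B1, d@B6, f@B5}
  B7: | IN={b@B6, c@B1, d@B6, f@B5} | OUT={b@B6, c@B1, d@B6, f@B7}
  B8: | IN={b@B6, c@B1, d@B6, f@B7} | OUT={a@B8, b@B6, c@B1, d@B8, f@B7}
  B9: | IN={a@B8, b@B6, c@B1, d@B6, d@B8, f@B7} | OUT={a@B8, b@B6, c@B1, d@B6, d@B8, f@B7}

Merge at B2: IN[B2] = OUT[B1] = {c@B1}
Applying B2's transfer function to that IN value gives OUT[B2] (row B2 above).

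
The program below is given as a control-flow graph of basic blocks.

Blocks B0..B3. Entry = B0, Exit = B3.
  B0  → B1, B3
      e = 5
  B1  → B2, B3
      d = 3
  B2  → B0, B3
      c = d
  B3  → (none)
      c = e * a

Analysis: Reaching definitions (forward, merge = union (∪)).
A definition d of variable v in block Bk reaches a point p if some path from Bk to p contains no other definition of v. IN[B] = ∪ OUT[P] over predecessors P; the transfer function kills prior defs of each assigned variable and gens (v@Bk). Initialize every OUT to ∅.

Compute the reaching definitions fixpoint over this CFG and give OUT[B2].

Fixpoint table:
  B0:   IN={c@B2, d@B1, e@B0}   OUT={c@B2, d@B1, e@B0}
  B1:   IN={c@B2, d@B1, e@B0}   OUT={c@B2, d@B1, e@B0}
  B2:   IN={c@B2, d@B1, e@B0}   OUT={c@B2, d@B1, e@B0}
  B3:   IN={c@B2, d@B1, e@B0}   OUT={c@B3, d@B1, e@B0}

Merge at B2: IN[B2] = OUT[B1] = {c@B2, d@B1, e@B0}
Applying B2's transfer function to that IN value gives OUT[B2] (row B2 above).

Answer: {c@B2, d@B1, e@B0}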